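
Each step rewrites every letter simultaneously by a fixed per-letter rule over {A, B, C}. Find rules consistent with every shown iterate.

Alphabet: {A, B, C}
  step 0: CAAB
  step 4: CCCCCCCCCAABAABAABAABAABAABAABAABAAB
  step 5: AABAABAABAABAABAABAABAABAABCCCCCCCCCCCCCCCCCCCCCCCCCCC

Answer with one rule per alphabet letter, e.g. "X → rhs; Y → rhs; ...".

A->C, B->C, C->AAB

  step 4 ⇒ step 5: CCCCCCCCCAABAABAABAABAABAABAABAABAAB ⇒ AAB·AAB·AAB·AAB·AAB·AAB·AAB·AAB·AAB·C·C·C·C·C·C·C·C·C·C·C·C·C·C·C·C·C·C·C·C·C·C·C·C·C·C·C
    A ↦ C
    B ↦ C
    C ↦ AAB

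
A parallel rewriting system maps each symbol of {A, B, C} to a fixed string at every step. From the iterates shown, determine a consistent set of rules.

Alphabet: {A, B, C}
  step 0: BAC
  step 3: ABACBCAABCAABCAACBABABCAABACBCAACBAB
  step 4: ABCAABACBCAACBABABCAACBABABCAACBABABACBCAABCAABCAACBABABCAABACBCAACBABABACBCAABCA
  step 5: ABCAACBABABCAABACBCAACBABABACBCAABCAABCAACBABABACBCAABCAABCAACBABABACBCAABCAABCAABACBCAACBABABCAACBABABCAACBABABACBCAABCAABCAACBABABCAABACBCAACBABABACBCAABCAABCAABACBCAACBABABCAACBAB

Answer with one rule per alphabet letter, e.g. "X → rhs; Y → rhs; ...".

A->AB, B->CA, C->ACB

  step 4 ⇒ step 5: ABCAABACBCAACBABABCAACBABABCAACBABABACBCAABCAABCAACBABABCAABACBCAACBABABACBCAABCA ⇒ AB·CA·ACB·AB·AB·CA·AB·ACB·CA·ACB·AB·AB·ACB·CA·AB·CA·AB·CA·ACB·AB·AB·ACB·CA·AB·CA·AB·CA·ACB·AB·AB·ACB·CA·AB·CA·AB·CA·AB·ACB·CA·ACB·AB·AB·CA·ACB·AB·AB·CA·ACB·AB·AB·ACB·CA·AB·CA·AB·CA·ACB·AB·AB·CA·AB·ACB·CA·ACB·AB·AB·ACB·CA·AB·CA·AB·CA·AB·ACB·CA·ACB·AB·AB·CA·ACB·AB
    A ↦ AB
    B ↦ CA
    C ↦ ACB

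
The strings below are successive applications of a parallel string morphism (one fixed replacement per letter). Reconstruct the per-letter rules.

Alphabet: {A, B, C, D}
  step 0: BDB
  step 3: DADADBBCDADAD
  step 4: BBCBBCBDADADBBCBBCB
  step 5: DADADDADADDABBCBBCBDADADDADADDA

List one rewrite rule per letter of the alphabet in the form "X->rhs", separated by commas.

  step 4 ⇒ step 5: BBCBBCBDADADBBCBBCB ⇒ DA·DA·D·DA·DA·D·DA·B·BC·B·BC·B·DA·DA·D·DA·DA·D·DA
    A ↦ BC
    B ↦ DA
    C ↦ D
    D ↦ B

A->BC, B->DA, C->D, D->B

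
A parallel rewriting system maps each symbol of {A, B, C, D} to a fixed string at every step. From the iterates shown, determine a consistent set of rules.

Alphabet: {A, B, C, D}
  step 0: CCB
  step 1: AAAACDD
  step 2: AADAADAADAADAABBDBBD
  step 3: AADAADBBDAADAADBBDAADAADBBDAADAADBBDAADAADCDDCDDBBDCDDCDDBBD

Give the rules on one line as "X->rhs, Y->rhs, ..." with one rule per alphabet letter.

  step 2 ⇒ step 3: AADAADAADAADAABBDBBD ⇒ AAD·AAD·BBD·AAD·AAD·BBD·AAD·AAD·BBD·AAD·AAD·BBD·AAD·AAD·CDD·CDD·BBD·CDD·CDD·BBD
    A ↦ AAD
    B ↦ CDD
    D ↦ BBD
  step 0 ⇒ step 1: CCB ⇒ AA·AA·CDD
    C ↦ AA

A->AAD, B->CDD, C->AA, D->BBD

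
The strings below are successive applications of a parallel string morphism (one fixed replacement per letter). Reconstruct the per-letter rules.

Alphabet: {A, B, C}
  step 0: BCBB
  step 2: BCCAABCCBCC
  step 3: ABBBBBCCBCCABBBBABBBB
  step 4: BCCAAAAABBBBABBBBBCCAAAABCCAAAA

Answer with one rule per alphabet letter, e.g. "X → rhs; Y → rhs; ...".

  step 3 ⇒ step 4: ABBBBBCCBCCABBBBABBBB ⇒ BCC·A·A·A·A·A·BB·BB·A·BB·BB·BCC·A·A·A·A·BCC·A·A·A·A
    A ↦ BCC
    B ↦ A
    C ↦ BB

A->BCC, B->A, C->BB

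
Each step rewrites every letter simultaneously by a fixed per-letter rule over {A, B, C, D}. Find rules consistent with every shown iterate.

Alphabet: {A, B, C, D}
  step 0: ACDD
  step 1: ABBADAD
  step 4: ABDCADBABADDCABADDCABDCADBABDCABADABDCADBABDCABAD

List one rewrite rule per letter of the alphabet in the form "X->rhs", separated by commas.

A->AB, B->DC, C->B, D->AD

  step 0 ⇒ step 1: ACDD ⇒ AB·B·AD·AD
    A ↦ AB
    C ↦ B
    D ↦ AD
    B ↦ DC  (constrained at step 1)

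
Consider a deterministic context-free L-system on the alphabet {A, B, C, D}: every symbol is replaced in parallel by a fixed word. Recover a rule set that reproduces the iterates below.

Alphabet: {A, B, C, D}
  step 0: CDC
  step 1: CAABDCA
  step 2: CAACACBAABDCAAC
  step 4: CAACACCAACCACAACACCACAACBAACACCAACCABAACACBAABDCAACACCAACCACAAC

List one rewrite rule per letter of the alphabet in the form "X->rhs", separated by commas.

  step 1 ⇒ step 2: CAABDCA ⇒ CA·AC·AC·BA·ABD·CA·AC
    A ↦ AC
    B ↦ BA
    C ↦ CA
    D ↦ ABD

A->AC, B->BA, C->CA, D->ABD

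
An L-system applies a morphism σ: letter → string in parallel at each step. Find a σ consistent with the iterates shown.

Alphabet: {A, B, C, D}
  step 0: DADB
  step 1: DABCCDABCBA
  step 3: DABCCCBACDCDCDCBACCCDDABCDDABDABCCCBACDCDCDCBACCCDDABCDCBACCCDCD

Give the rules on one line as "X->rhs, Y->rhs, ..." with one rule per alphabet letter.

  step 0 ⇒ step 1: DADB ⇒ DAB·CC·DAB·CBA
    A ↦ CC
    B ↦ CBA
    D ↦ DAB
    C ↦ CD  (constrained at step 1)

A->CC, B->CBA, C->CD, D->DAB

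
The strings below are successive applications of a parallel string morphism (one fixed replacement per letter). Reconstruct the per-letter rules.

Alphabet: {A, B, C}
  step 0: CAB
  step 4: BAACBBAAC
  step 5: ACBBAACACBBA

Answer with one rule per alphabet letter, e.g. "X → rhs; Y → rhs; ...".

A->B, B->AC, C->A

  step 4 ⇒ step 5: BAACBBAAC ⇒ AC·B·B·A·AC·AC·B·B·A
    A ↦ B
    B ↦ AC
    C ↦ A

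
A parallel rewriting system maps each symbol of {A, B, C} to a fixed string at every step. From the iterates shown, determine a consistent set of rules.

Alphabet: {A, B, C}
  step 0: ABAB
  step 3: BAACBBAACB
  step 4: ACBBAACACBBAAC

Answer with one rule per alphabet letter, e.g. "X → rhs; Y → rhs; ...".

A->B, B->AC, C->A

  step 3 ⇒ step 4: BAACBBAACB ⇒ AC·B·B·A·AC·AC·B·B·A·AC
    A ↦ B
    B ↦ AC
    C ↦ A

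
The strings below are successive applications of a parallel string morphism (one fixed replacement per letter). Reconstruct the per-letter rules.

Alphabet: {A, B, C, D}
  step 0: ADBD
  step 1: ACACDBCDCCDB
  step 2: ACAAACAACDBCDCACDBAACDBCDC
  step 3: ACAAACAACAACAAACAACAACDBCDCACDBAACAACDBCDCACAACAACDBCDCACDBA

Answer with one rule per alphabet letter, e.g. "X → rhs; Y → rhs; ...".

A->ACA, B->CDC, C->A, D->CDB

  step 2 ⇒ step 3: ACAAACAACDBCDCACDBAACDBCDC ⇒ ACA·A·ACA·ACA·ACA·A·ACA·ACA·A·CDB·CDC·A·CDB·A·ACA·A·CDB·CDC·ACA·ACA·A·CDB·CDC·A·CDB·A
    A ↦ ACA
    B ↦ CDC
    C ↦ A
    D ↦ CDB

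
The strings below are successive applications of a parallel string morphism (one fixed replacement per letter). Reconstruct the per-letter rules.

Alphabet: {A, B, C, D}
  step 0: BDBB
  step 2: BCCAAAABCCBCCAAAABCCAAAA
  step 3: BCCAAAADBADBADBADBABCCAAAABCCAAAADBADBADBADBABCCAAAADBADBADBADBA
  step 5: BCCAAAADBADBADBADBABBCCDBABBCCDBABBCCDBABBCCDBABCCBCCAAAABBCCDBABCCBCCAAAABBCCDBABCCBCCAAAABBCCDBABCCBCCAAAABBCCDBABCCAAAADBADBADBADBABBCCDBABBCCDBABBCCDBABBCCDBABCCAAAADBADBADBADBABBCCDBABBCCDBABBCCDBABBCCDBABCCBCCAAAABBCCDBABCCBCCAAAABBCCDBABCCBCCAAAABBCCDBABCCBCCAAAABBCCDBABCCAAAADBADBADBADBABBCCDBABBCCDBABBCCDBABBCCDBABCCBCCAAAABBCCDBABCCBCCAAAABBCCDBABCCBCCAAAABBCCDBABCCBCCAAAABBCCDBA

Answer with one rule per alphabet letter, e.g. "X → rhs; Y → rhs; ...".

  step 2 ⇒ step 3: BCCAAAABCCBCCAAAABCCAAAA ⇒ BCC·AA·AA·DBA·DBA·DBA·DBA·BCC·AA·AA·BCC·AA·AA·DBA·DBA·DBA·DBA·BCC·AA·AA·DBA·DBA·DBA·DBA
    A ↦ DBA
    B ↦ BCC
    C ↦ AA
    D ↦ B  (constrained at step 0)

A->DBA, B->BCC, C->AA, D->B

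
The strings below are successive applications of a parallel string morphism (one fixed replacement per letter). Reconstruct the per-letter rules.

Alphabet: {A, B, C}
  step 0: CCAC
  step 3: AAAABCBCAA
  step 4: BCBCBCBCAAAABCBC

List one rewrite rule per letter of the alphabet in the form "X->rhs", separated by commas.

  step 3 ⇒ step 4: AAAABCBCAA ⇒ BC·BC·BC·BC·A·A·A·A·BC·BC
    A ↦ BC
    B ↦ A
    C ↦ A

A->BC, B->A, C->A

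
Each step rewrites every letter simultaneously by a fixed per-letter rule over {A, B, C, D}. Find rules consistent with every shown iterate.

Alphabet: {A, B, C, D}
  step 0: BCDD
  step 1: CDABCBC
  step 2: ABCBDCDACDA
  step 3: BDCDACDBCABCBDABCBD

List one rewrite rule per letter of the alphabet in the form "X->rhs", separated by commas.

  step 2 ⇒ step 3: ABCBDCDACDA ⇒ BD·CD·A·CD·BC·A·BC·BD·A·BC·BD
    A ↦ BD
    B ↦ CD
    C ↦ A
    D ↦ BC

A->BD, B->CD, C->A, D->BC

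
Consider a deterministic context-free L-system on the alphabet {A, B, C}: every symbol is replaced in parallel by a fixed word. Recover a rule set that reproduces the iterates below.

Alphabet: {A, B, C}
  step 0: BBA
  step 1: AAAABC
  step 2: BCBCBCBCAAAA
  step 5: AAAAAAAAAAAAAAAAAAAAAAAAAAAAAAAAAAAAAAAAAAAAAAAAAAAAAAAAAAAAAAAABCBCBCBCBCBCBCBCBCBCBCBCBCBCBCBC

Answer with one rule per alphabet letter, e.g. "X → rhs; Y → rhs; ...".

  step 1 ⇒ step 2: AAAABC ⇒ BC·BC·BC·BC·AA·AA
    A ↦ BC
    B ↦ AA
    C ↦ AA

A->BC, B->AA, C->AA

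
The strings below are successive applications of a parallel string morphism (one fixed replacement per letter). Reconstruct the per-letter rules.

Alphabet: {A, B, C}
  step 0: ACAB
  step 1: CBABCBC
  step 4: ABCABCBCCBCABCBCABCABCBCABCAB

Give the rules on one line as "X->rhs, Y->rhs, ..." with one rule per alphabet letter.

A->CB, B->C, C->AB

  step 0 ⇒ step 1: ACAB ⇒ CB·AB·CB·C
    A ↦ CB
    B ↦ C
    C ↦ AB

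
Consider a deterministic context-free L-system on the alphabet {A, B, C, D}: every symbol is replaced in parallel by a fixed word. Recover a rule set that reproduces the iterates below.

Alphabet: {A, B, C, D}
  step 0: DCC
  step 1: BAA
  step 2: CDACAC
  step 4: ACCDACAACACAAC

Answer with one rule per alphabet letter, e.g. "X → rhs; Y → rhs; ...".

  step 1 ⇒ step 2: BAA ⇒ CD·AC·AC
    A ↦ AC
    B ↦ CD
  step 0 ⇒ step 1: DCC ⇒ B·A·A
    C ↦ A
  step 0 ⇒ step 1: DCC ⇒ B·A·A
    D ↦ B

A->AC, B->CD, C->A, D->B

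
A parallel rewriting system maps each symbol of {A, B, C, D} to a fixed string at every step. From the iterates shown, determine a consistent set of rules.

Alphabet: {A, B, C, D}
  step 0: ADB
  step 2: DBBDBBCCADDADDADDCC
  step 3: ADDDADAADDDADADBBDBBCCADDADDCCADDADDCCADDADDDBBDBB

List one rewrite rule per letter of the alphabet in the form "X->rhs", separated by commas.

A->CC, B->DA, C->DBB, D->ADD

  step 2 ⇒ step 3: DBBDBBCCADDADDADDCC ⇒ ADD·DA·DA·ADD·DA·DA·DBB·DBB·CC·ADD·ADD·CC·ADD·ADD·CC·ADD·ADD·DBB·DBB
    A ↦ CC
    B ↦ DA
    C ↦ DBB
    D ↦ ADD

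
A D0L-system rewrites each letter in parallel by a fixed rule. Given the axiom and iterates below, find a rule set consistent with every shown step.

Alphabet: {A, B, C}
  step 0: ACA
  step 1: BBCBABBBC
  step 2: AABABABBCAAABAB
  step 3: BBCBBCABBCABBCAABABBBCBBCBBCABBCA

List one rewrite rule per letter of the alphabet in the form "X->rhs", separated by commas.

  step 2 ⇒ step 3: AABABABBCAAABAB ⇒ BBC·BBC·A·BBC·A·BBC·A·A·BAB·BBC·BBC·BBC·A·BBC·A
    A ↦ BBC
    B ↦ A
    C ↦ BAB

A->BBC, B->A, C->BAB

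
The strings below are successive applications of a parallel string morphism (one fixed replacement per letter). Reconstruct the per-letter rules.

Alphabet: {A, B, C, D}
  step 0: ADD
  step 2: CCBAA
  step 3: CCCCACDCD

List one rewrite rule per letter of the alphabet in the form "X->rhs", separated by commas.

  step 2 ⇒ step 3: CCBAA ⇒ CC·CC·A·CD·CD
    A ↦ CD
    B ↦ A
    C ↦ CC
    D ↦ B  (constrained at step 0)

A->CD, B->A, C->CC, D->B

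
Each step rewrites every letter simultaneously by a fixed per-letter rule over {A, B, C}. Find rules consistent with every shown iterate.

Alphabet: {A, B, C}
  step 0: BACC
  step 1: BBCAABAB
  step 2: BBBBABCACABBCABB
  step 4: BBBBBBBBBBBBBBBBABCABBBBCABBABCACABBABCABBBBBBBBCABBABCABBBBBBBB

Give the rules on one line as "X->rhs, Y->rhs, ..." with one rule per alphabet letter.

  step 1 ⇒ step 2: BBCAABAB ⇒ BB·BB·AB·CA·CA·BB·CA·BB
    A ↦ CA
    B ↦ BB
    C ↦ AB

A->CA, B->BB, C->AB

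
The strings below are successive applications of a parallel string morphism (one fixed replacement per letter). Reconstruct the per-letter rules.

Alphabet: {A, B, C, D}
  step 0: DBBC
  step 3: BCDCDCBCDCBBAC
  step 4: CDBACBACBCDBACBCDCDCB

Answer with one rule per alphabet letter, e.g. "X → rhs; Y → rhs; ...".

  step 3 ⇒ step 4: BCDCDCBCDCBBAC ⇒ CD·B·AC·B·AC·B·CD·B·AC·B·CD·CD·C·B
    A ↦ C
    B ↦ CD
    C ↦ B
    D ↦ AC

A->C, B->CD, C->B, D->AC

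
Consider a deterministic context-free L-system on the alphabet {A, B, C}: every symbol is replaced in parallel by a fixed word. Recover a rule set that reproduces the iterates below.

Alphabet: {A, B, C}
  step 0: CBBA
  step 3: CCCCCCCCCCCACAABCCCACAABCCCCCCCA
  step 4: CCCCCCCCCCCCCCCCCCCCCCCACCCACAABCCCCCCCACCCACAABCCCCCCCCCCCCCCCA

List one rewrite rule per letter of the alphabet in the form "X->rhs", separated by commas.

A->CA, B->AB, C->CC

  step 3 ⇒ step 4: CCCCCCCCCCCACAABCCCACAABCCCCCCCA ⇒ CC·CC·CC·CC·CC·CC·CC·CC·CC·CC·CC·CA·CC·CA·CA·AB·CC·CC·CC·CA·CC·CA·CA·AB·CC·CC·CC·CC·CC·CC·CC·CA
    A ↦ CA
    B ↦ AB
    C ↦ CC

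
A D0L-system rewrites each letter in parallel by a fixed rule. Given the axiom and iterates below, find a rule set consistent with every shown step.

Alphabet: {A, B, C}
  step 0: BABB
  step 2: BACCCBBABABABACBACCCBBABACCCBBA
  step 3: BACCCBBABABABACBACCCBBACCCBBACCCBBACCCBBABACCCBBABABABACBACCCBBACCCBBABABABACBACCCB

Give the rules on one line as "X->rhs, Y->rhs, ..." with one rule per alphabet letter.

A->CCB, B->BAC, C->BA

  step 2 ⇒ step 3: BACCCBBABABABACBACCCBBABACCCBBA ⇒ BAC·CCB·BA·BA·BA·BAC·BAC·CCB·BAC·CCB·BAC·CCB·BAC·CCB·BA·BAC·CCB·BA·BA·BA·BAC·BAC·CCB·BAC·CCB·BA·BA·BA·BAC·BAC·CCB
    A ↦ CCB
    B ↦ BAC
    C ↦ BA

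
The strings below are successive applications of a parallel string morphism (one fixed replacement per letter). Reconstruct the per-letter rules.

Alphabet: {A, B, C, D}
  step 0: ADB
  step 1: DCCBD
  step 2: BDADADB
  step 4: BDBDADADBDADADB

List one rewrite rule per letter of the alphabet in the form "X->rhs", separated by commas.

A->DCC, B->D, C->DA, D->B

  step 1 ⇒ step 2: DCCBD ⇒ B·DA·DA·D·B
    B ↦ D
    C ↦ DA
    D ↦ B
  step 0 ⇒ step 1: ADB ⇒ DCC·B·D
    A ↦ DCC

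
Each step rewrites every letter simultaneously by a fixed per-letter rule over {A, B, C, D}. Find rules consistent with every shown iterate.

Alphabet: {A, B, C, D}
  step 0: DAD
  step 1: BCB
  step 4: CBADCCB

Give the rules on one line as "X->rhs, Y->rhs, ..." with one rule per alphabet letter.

  step 0 ⇒ step 1: DAD ⇒ B·C·B
    A ↦ C
    D ↦ B
    B ↦ C  (constrained at step 1)
    C ↦ AD  (constrained at step 1)

A->C, B->C, C->AD, D->B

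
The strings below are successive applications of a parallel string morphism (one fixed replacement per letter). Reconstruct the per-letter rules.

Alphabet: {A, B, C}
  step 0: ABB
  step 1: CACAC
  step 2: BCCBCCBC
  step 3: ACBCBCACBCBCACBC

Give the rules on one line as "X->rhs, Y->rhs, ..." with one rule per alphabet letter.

  step 2 ⇒ step 3: BCCBCCBC ⇒ AC·BC·BC·AC·BC·BC·AC·BC
    B ↦ AC
    C ↦ BC
  step 0 ⇒ step 1: ABB ⇒ C·AC·AC
    A ↦ C

A->C, B->AC, C->BC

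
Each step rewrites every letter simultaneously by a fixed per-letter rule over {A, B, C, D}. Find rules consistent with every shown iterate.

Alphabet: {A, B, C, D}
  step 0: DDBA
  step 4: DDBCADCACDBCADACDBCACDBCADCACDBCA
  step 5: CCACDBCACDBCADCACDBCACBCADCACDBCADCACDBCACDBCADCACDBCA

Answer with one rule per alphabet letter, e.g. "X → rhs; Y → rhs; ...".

A->BCA, B->AC, C->D, D->C

  step 4 ⇒ step 5: DDBCADCACDBCADACDBCACDBCADCACDBCA ⇒ C·C·AC·D·BCA·C·D·BCA·D·C·AC·D·BCA·C·BCA·D·C·AC·D·BCA·D·C·AC·D·BCA·C·D·BCA·D·C·AC·D·BCA
    A ↦ BCA
    B ↦ AC
    C ↦ D
    D ↦ C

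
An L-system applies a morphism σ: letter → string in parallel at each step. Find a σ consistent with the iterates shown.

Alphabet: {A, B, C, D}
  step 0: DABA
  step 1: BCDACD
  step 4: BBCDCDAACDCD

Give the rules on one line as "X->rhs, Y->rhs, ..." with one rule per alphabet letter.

A->CD, B->A, C->B, D->B

  step 0 ⇒ step 1: DABA ⇒ B·CD·A·CD
    A ↦ CD
    B ↦ A
    D ↦ B
    C ↦ B  (constrained at step 1)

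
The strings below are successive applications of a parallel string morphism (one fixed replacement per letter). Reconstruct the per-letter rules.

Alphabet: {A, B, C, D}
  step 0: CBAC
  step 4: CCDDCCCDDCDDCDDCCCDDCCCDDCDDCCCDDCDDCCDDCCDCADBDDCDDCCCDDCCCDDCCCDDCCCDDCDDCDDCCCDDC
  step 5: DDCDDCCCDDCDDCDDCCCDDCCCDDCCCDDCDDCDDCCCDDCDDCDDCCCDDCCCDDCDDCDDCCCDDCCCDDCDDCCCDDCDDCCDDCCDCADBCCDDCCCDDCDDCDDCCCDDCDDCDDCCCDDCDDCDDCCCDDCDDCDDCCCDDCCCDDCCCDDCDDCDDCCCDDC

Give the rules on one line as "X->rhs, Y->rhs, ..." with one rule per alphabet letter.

  step 4 ⇒ step 5: CCDDCCCDDCDDCDDCCCDDCCCDDCDDCCCDDCDDCCDDCCDCADBDDCDDCCCDDCCCDDCCCDDCCCDDCDDCDDCCCDDC ⇒ DDC·DDC·C·C·DDC·DDC·DDC·C·C·DDC·C·C·DDC·C·C·DDC·DDC·DDC·C·C·DDC·DDC·DDC·C·C·DDC·C·C·DDC·DDC·DDC·C·C·DDC·C·C·DDC·DDC·C·C·DDC·DDC·C·DDC·CD·C·ADB·C·C·DDC·C·C·DDC·DDC·DDC·C·C·DDC·DDC·DDC·C·C·DDC·DDC·DDC·C·C·DDC·DDC·DDC·C·C·DDC·C·C·DDC·C·C·DDC·DDC·DDC·C·C·DDC
    A ↦ CD
    B ↦ ADB
    C ↦ DDC
    D ↦ C

A->CD, B->ADB, C->DDC, D->C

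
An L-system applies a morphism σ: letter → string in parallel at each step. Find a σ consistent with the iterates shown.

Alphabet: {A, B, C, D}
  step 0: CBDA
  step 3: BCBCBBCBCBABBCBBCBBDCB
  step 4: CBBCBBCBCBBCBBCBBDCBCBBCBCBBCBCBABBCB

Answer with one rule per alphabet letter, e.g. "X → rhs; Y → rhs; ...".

A->BD, B->CB, C->B, D->AB

  step 3 ⇒ step 4: BCBCBBCBCBABBCBBCBBDCB ⇒ CB·B·CB·B·CB·CB·B·CB·B·CB·BD·CB·CB·B·CB·CB·B·CB·CB·AB·B·CB
    A ↦ BD
    B ↦ CB
    C ↦ B
    D ↦ AB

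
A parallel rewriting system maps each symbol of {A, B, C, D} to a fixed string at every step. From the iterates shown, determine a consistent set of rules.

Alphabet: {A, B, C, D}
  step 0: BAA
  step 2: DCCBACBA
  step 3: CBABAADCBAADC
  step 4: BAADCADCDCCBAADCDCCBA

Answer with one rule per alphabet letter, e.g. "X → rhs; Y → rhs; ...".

  step 3 ⇒ step 4: CBABAADCBAADC ⇒ BA·A·DC·A·DC·DC·C·BA·A·DC·DC·C·BA
    A ↦ DC
    B ↦ A
    C ↦ BA
    D ↦ C

A->DC, B->A, C->BA, D->C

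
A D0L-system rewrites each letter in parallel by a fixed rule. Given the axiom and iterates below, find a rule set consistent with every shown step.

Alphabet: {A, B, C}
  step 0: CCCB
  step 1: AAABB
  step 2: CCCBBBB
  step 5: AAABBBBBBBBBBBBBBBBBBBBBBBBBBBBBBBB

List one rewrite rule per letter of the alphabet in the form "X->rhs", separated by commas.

  step 1 ⇒ step 2: AAABB ⇒ C·C·C·BB·BB
    A ↦ C
    B ↦ BB
  step 0 ⇒ step 1: CCCB ⇒ A·A·A·BB
    C ↦ A

A->C, B->BB, C->A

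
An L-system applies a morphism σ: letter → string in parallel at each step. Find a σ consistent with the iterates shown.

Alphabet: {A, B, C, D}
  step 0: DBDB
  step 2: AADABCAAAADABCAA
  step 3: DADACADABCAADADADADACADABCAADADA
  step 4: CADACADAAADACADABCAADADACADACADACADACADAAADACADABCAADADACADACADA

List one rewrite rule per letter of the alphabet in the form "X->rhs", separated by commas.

A->DA, B->BC, C->AA, D->CA

  step 3 ⇒ step 4: DADACADABCAADADADADACADABCAADADA ⇒ CA·DA·CA·DA·AA·DA·CA·DA·BC·AA·DA·DA·CA·DA·CA·DA·CA·DA·CA·DA·AA·DA·CA·DA·BC·AA·DA·DA·CA·DA·CA·DA
    A ↦ DA
    B ↦ BC
    C ↦ AA
    D ↦ CA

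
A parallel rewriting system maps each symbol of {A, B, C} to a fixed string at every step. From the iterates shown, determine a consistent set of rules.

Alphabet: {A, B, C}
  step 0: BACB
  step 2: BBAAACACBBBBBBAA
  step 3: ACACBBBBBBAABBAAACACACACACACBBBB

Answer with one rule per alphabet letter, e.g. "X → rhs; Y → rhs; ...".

A->BB, B->AC, C->AA

  step 2 ⇒ step 3: BBAAACACBBBBBBAA ⇒ AC·AC·BB·BB·BB·AA·BB·AA·AC·AC·AC·AC·AC·AC·BB·BB
    A ↦ BB
    B ↦ AC
    C ↦ AA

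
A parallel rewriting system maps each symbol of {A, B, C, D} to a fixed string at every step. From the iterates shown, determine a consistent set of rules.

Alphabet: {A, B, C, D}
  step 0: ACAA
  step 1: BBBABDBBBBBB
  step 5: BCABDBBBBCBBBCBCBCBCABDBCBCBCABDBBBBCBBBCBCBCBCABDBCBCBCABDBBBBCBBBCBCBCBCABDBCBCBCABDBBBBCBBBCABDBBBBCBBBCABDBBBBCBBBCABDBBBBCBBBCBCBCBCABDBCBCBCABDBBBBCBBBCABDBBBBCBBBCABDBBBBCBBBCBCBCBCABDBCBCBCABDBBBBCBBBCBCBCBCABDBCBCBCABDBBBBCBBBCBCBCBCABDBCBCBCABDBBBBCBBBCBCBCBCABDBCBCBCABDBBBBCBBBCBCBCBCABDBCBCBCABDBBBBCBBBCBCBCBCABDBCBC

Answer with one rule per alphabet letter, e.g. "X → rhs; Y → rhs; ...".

A->BBB, B->BC, C->ABD, D->BB

  step 0 ⇒ step 1: ACAA ⇒ BBB·ABD·BBB·BBB
    A ↦ BBB
    C ↦ ABD
    B ↦ BC  (constrained at step 1)
    D ↦ BB  (constrained at step 1)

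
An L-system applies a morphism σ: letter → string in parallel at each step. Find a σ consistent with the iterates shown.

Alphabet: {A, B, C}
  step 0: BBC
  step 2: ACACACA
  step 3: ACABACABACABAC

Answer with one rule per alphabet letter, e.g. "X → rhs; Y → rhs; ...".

A->AC, B->A, C->AB

  step 2 ⇒ step 3: ACACACA ⇒ AC·AB·AC·AB·AC·AB·AC
    A ↦ AC
    C ↦ AB
    B ↦ A  (constrained at step 0)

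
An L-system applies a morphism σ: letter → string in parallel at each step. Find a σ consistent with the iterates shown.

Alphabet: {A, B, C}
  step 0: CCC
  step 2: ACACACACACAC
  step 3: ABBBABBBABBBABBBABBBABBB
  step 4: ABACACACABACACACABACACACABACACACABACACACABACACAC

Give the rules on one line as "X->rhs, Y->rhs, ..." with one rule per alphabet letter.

A->AB, B->AC, C->BB

  step 3 ⇒ step 4: ABBBABBBABBBABBBABBBABBB ⇒ AB·AC·AC·AC·AB·AC·AC·AC·AB·AC·AC·AC·AB·AC·AC·AC·AB·AC·AC·AC·AB·AC·AC·AC
    A ↦ AB
    B ↦ AC
  step 2 ⇒ step 3: ACACACACACAC ⇒ AB·BB·AB·BB·AB·BB·AB·BB·AB·BB·AB·BB
    C ↦ BB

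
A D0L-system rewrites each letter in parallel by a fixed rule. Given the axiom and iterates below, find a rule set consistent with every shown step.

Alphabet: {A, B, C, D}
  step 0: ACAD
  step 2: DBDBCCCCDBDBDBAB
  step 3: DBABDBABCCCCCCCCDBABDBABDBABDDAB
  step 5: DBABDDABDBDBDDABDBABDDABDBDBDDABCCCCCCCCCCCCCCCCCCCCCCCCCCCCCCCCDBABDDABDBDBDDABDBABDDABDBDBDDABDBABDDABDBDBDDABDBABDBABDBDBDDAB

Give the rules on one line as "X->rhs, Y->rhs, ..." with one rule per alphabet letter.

  step 2 ⇒ step 3: DBDBCCCCDBDBDBAB ⇒ DB·AB·DB·AB·CC·CC·CC·CC·DB·AB·DB·AB·DB·AB·DD·AB
    A ↦ DD
    B ↦ AB
    C ↦ CC
    D ↦ DB

A->DD, B->AB, C->CC, D->DB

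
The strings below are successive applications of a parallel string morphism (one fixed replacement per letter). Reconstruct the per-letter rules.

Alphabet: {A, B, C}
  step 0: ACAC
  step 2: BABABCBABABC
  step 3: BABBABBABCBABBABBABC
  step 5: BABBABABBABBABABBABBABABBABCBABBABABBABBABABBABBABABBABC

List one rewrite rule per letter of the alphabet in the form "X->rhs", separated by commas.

A->B, B->BA, C->BC

  step 2 ⇒ step 3: BABABCBABABC ⇒ BA·B·BA·B·BA·BC·BA·B·BA·B·BA·BC
    A ↦ B
    B ↦ BA
    C ↦ BC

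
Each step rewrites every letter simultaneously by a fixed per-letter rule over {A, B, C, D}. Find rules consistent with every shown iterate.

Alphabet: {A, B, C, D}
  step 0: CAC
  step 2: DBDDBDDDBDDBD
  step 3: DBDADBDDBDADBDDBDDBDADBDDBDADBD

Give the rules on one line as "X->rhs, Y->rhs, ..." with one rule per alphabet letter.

A->DCD, B->A, C->D, D->DBD

  step 2 ⇒ step 3: DBDDBDDDBDDBD ⇒ DBD·A·DBD·DBD·A·DBD·DBD·DBD·A·DBD·DBD·A·DBD
    B ↦ A
    D ↦ DBD
    A ↦ DCD  (constrained at step 0)
    C ↦ D  (constrained at step 0)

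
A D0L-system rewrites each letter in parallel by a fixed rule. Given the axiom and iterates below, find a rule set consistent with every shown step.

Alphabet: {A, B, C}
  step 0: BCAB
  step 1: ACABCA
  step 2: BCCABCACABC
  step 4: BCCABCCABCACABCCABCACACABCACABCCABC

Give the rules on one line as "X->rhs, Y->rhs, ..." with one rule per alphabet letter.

  step 1 ⇒ step 2: ACABCA ⇒ BC·CA·BC·A·CA·BC
    A ↦ BC
    B ↦ A
    C ↦ CA

A->BC, B->A, C->CA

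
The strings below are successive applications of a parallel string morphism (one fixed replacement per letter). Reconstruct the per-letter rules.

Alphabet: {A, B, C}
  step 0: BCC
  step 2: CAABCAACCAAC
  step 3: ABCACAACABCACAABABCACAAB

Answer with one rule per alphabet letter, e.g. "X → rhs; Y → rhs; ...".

  step 2 ⇒ step 3: CAABCAACCAAC ⇒ AB·CA·CA·AC·AB·CA·CA·AB·AB·CA·CA·AB
    A ↦ CA
    B ↦ AC
    C ↦ AB

A->CA, B->AC, C->AB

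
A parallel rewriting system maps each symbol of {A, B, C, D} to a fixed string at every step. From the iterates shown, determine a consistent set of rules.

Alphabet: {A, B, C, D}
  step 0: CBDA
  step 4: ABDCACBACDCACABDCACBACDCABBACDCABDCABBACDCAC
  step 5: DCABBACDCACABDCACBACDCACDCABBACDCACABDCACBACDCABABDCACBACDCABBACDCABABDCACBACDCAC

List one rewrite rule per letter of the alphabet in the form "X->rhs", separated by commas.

A->DC, B->AB, C->AC, D->B

  step 4 ⇒ step 5: ABDCACBACDCACABDCACBACDCABBACDCABDCABBACDCAC ⇒ DC·AB·B·AC·DC·AC·AB·DC·AC·B·AC·DC·AC·DC·AB·B·AC·DC·AC·AB·DC·AC·B·AC·DC·AB·AB·DC·AC·B·AC·DC·AB·B·AC·DC·AB·AB·DC·AC·B·AC·DC·AC
    A ↦ DC
    B ↦ AB
    C ↦ AC
    D ↦ B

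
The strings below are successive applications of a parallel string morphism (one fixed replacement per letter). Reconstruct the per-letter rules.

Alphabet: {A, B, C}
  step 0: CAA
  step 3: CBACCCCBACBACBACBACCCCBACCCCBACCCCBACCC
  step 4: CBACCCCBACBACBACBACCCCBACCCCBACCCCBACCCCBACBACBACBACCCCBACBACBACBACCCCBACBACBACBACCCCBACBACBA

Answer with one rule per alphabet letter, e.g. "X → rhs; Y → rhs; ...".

  step 3 ⇒ step 4: CBACCCCBACBACBACBACCCCBACCCCBACCCCBACCC ⇒ CBA·C·CC·CBA·CBA·CBA·CBA·C·CC·CBA·C·CC·CBA·C·CC·CBA·C·CC·CBA·CBA·CBA·CBA·C·CC·CBA·CBA·CBA·CBA·C·CC·CBA·CBA·CBA·CBA·C·CC·CBA·CBA·CBA
    A ↦ CC
    B ↦ C
    C ↦ CBA

A->CC, B->C, C->CBA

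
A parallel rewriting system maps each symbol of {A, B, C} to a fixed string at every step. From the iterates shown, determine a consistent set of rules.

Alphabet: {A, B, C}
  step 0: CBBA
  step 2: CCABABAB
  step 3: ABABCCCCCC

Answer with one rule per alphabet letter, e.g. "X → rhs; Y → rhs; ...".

A->C, B->C, C->AB

  step 2 ⇒ step 3: CCABABAB ⇒ AB·AB·C·C·C·C·C·C
    A ↦ C
    B ↦ C
    C ↦ AB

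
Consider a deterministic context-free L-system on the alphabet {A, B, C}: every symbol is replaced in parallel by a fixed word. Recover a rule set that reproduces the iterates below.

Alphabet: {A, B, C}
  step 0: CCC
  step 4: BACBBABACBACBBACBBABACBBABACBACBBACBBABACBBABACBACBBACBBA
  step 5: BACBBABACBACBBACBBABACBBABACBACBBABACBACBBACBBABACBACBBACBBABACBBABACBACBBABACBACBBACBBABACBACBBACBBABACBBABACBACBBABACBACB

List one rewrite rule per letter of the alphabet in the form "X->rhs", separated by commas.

  step 4 ⇒ step 5: BACBBABACBACBBACBBABACBBABACBACBBACBBABACBBABACBACBBACBBA ⇒ BAC·B·BA·BAC·BAC·B·BAC·B·BA·BAC·B·BA·BAC·BAC·B·BA·BAC·BAC·B·BAC·B·BA·BAC·BAC·B·BAC·B·BA·BAC·B·BA·BAC·BAC·B·BA·BAC·BAC·B·BAC·B·BA·BAC·BAC·B·BAC·B·BA·BAC·B·BA·BAC·BAC·B·BA·BAC·BAC·B
    A ↦ B
    B ↦ BAC
    C ↦ BA

A->B, B->BAC, C->BA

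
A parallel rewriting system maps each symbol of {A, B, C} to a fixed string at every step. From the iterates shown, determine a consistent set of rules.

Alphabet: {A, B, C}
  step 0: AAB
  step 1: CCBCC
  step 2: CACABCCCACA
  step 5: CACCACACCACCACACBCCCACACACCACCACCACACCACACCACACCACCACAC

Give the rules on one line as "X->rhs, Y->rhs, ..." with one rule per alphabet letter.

A->C, B->BCC, C->CA

  step 1 ⇒ step 2: CCBCC ⇒ CA·CA·BCC·CA·CA
    B ↦ BCC
    C ↦ CA
  step 0 ⇒ step 1: AAB ⇒ C·C·BCC
    A ↦ C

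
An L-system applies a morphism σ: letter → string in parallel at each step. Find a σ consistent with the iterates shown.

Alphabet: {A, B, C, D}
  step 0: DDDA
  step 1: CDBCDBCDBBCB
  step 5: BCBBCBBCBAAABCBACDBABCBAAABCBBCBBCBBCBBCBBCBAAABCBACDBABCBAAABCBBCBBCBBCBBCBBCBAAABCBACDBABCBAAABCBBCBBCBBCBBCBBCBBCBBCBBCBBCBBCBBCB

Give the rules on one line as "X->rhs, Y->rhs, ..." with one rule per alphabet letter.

  step 0 ⇒ step 1: DDDA ⇒ CDB·CDB·CDB·BCB
    A ↦ BCB
    D ↦ CDB
    B ↦ A  (constrained at step 1)
    C ↦ A  (constrained at step 1)

A->BCB, B->A, C->A, D->CDB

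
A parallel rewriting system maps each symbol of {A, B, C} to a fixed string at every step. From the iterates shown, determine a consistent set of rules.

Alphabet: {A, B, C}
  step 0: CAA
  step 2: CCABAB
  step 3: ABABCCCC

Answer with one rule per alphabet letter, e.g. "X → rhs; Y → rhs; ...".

A->C, B->C, C->AB

  step 2 ⇒ step 3: CCABAB ⇒ AB·AB·C·C·C·C
    A ↦ C
    B ↦ C
    C ↦ AB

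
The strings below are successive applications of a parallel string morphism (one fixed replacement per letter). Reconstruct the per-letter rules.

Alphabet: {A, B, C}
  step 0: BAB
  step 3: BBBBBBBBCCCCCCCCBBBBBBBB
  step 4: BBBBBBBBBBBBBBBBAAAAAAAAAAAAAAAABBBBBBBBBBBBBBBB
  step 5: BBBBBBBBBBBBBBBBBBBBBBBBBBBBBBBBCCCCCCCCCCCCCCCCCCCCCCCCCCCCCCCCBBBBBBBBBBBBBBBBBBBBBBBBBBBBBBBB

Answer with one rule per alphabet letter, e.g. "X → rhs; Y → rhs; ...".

  step 4 ⇒ step 5: BBBBBBBBBBBBBBBBAAAAAAAAAAAAAAAABBBBBBBBBBBBBBBB ⇒ BB·BB·BB·BB·BB·BB·BB·BB·BB·BB·BB·BB·BB·BB·BB·BB·CC·CC·CC·CC·CC·CC·CC·CC·CC·CC·CC·CC·CC·CC·CC·CC·BB·BB·BB·BB·BB·BB·BB·BB·BB·BB·BB·BB·BB·BB·BB·BB
    A ↦ CC
    B ↦ BB
  step 3 ⇒ step 4: BBBBBBBBCCCCCCCCBBBBBBBB ⇒ BB·BB·BB·BB·BB·BB·BB·BB·AA·AA·AA·AA·AA·AA·AA·AA·BB·BB·BB·BB·BB·BB·BB·BB
    C ↦ AA

A->CC, B->BB, C->AA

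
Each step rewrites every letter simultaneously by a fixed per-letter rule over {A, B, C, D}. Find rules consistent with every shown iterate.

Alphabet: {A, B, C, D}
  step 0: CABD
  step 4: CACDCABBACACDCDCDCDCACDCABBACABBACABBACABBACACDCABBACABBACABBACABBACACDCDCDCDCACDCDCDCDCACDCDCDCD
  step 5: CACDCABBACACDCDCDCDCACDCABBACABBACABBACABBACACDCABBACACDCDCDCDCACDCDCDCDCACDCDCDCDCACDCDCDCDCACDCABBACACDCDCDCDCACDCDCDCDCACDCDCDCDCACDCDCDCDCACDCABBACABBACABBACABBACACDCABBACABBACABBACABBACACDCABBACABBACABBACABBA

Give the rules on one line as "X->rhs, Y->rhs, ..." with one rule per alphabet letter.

  step 4 ⇒ step 5: CACDCABBACACDCDCDCDCACDCABBACABBACABBACABBACACDCABBACABBACABBACABBACACDCDCDCDCACDCDCDCDCACDCDCDCD ⇒ CA·CD·CA·BBA·CA·CD·CD·CD·CD·CA·CD·CA·BBA·CA·BBA·CA·BBA·CA·BBA·CA·CD·CA·BBA·CA·CD·CD·CD·CD·CA·CD·CD·CD·CD·CA·CD·CD·CD·CD·CA·CD·CD·CD·CD·CA·CD·CA·BBA·CA·CD·CD·CD·CD·CA·CD·CD·CD·CD·CA·CD·CD·CD·CD·CA·CD·CD·CD·CD·CA·CD·CA·BBA·CA·BBA·CA·BBA·CA·BBA·CA·CD·CA·BBA·CA·BBA·CA·BBA·CA·BBA·CA·CD·CA·BBA·CA·BBA·CA·BBA·CA·BBA
    A ↦ CD
    B ↦ CD
    C ↦ CA
    D ↦ BBA

A->CD, B->CD, C->CA, D->BBA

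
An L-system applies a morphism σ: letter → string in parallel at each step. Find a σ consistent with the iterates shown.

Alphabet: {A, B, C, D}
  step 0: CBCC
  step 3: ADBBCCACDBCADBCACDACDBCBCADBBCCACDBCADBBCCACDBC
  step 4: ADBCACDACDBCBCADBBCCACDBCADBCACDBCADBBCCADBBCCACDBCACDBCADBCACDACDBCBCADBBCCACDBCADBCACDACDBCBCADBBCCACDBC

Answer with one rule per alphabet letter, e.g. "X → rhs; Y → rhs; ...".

  step 3 ⇒ step 4: ADBBCCACDBCADBCACDACDBCBCADBBCCACDBCADBBCCACDBC ⇒ ADB·C·ACD·ACD·BC·BC·ADB·BC·C·ACD·BC·ADB·C·ACD·BC·ADB·BC·C·ADB·BC·C·ACD·BC·ACD·BC·ADB·C·ACD·ACD·BC·BC·ADB·BC·C·ACD·BC·ADB·C·ACD·ACD·BC·BC·ADB·BC·C·ACD·BC
    A ↦ ADB
    B ↦ ACD
    C ↦ BC
    D ↦ C

A->ADB, B->ACD, C->BC, D->C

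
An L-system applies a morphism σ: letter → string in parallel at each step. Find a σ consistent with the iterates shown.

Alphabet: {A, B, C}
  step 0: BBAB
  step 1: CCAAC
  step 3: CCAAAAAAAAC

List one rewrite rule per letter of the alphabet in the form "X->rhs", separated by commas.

  step 0 ⇒ step 1: BBAB ⇒ C·C·AA·C
    A ↦ AA
    B ↦ C
    C ↦ B  (constrained at step 1)

A->AA, B->C, C->B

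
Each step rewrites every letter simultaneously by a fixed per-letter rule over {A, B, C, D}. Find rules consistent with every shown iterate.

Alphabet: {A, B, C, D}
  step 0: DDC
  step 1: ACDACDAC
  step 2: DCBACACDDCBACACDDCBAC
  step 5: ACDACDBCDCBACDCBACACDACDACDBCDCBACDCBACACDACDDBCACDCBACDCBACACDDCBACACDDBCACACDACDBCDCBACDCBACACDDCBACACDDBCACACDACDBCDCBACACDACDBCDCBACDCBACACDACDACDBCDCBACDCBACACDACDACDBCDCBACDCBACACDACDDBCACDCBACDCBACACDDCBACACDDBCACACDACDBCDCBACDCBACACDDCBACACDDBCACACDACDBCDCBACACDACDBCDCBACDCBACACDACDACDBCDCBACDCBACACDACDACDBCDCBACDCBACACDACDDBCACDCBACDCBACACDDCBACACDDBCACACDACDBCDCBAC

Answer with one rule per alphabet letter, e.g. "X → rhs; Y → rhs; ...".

  step 1 ⇒ step 2: ACDACDAC ⇒ DCB·AC·ACD·DCB·AC·ACD·DCB·AC
    A ↦ DCB
    C ↦ AC
    D ↦ ACD
    B ↦ DBC  (constrained at step 2)

A->DCB, B->DBC, C->AC, D->ACD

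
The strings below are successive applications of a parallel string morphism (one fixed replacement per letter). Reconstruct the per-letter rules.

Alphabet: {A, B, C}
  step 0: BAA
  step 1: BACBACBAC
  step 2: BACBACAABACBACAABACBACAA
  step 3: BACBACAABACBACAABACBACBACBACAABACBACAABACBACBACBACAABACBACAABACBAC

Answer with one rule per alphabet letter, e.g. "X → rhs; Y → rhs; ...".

  step 2 ⇒ step 3: BACBACAABACBACAABACBACAA ⇒ BAC·BAC·AA·BAC·BAC·AA·BAC·BAC·BAC·BAC·AA·BAC·BAC·AA·BAC·BAC·BAC·BAC·AA·BAC·BAC·AA·BAC·BAC
    A ↦ BAC
    B ↦ BAC
    C ↦ AA

A->BAC, B->BAC, C->AA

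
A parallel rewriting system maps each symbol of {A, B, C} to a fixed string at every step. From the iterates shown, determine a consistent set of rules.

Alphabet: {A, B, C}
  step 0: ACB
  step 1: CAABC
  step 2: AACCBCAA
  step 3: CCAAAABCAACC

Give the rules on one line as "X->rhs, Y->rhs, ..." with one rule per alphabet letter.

  step 2 ⇒ step 3: AACCBCAA ⇒ C·C·AA·AA·BC·AA·C·C
    A ↦ C
    B ↦ BC
    C ↦ AA

A->C, B->BC, C->AA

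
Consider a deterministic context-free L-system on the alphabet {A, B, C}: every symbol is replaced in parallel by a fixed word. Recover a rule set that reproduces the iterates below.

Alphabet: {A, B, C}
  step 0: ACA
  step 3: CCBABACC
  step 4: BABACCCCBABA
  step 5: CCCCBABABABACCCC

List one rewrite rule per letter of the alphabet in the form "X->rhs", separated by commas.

  step 4 ⇒ step 5: BABACCCCBABA ⇒ C·C·C·C·BA·BA·BA·BA·C·C·C·C
    A ↦ C
    B ↦ C
    C ↦ BA

A->C, B->C, C->BA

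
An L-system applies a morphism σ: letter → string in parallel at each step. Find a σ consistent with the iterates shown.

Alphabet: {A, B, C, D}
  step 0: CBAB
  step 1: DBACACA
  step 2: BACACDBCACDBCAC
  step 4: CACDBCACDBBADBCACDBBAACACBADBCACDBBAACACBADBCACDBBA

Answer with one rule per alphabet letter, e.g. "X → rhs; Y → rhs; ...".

  step 1 ⇒ step 2: DBACACA ⇒ B·A·CAC·DB·CAC·DB·CAC
    A ↦ CAC
    B ↦ A
    C ↦ DB
    D ↦ B

A->CAC, B->A, C->DB, D->B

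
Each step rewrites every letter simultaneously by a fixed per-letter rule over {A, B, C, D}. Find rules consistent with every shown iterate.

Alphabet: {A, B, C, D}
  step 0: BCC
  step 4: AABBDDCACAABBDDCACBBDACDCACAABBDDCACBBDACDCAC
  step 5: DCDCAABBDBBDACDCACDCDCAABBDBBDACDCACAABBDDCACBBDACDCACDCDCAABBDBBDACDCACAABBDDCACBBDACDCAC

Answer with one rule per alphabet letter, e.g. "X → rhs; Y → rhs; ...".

  step 4 ⇒ step 5: AABBDDCACAABBDDCACBBDACDCACAABBDDCACBBDACDCAC ⇒ DC·DC·A·A·BBD·BBD·AC·DC·AC·DC·DC·A·A·BBD·BBD·AC·DC·AC·A·A·BBD·DC·AC·BBD·AC·DC·AC·DC·DC·A·A·BBD·BBD·AC·DC·AC·A·A·BBD·DC·AC·BBD·AC·DC·AC
    A ↦ DC
    B ↦ A
    C ↦ AC
    D ↦ BBD

A->DC, B->A, C->AC, D->BBD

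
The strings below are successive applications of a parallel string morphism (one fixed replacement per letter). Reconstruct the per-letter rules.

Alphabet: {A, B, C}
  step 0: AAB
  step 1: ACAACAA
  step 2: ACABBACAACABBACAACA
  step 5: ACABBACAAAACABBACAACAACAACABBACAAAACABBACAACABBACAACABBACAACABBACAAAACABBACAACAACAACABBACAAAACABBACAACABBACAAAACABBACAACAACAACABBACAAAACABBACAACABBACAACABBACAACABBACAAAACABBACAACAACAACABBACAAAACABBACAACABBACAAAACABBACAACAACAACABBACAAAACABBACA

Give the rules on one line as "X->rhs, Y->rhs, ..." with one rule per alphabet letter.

A->ACA, B->A, C->BB

  step 1 ⇒ step 2: ACAACAA ⇒ ACA·BB·ACA·ACA·BB·ACA·ACA
    A ↦ ACA
    C ↦ BB
  step 0 ⇒ step 1: AAB ⇒ ACA·ACA·A
    B ↦ A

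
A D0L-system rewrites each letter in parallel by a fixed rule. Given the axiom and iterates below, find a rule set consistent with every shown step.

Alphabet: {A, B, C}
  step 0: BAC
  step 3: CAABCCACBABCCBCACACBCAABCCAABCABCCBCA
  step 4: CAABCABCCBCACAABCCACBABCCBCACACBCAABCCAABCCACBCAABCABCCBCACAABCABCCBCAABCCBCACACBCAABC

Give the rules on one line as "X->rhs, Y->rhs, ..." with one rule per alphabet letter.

A->ABC, B->CB, C->CA

  step 3 ⇒ step 4: CAABCCACBABCCBCACACBCAABCCAABCABCCBCA ⇒ CA·ABC·ABC·CB·CA·CA·ABC·CA·CB·ABC·CB·CA·CA·CB·CA·ABC·CA·ABC·CA·CB·CA·ABC·ABC·CB·CA·CA·ABC·ABC·CB·CA·ABC·CB·CA·CA·CB·CA·ABC
    A ↦ ABC
    B ↦ CB
    C ↦ CA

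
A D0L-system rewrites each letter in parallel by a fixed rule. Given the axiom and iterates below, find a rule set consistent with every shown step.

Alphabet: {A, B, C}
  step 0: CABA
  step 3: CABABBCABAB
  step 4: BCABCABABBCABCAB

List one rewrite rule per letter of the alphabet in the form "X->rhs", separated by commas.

A->C, B->AB, C->B

  step 3 ⇒ step 4: CABABBCABAB ⇒ B·C·AB·C·AB·AB·B·C·AB·C·AB
    A ↦ C
    B ↦ AB
    C ↦ B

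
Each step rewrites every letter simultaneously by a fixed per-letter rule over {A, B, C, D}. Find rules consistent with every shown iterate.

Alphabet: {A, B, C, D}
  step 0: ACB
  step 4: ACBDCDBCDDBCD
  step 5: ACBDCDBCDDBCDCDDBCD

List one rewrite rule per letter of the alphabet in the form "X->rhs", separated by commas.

  step 4 ⇒ step 5: ACBDCDBCDDBCD ⇒ AC·B·D·CD·B·CD·D·B·CD·CD·D·B·CD
    A ↦ AC
    B ↦ D
    C ↦ B
    D ↦ CD

A->AC, B->D, C->B, D->CD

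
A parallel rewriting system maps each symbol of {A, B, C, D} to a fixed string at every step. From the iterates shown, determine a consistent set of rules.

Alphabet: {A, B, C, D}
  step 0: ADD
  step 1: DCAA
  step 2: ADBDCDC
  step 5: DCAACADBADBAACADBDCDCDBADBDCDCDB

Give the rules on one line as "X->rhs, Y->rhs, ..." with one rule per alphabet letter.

A->DC, B->AC, C->DB, D->A

  step 1 ⇒ step 2: DCAA ⇒ A·DB·DC·DC
    A ↦ DC
    C ↦ DB
    D ↦ A
    B ↦ AC  (constrained at step 2)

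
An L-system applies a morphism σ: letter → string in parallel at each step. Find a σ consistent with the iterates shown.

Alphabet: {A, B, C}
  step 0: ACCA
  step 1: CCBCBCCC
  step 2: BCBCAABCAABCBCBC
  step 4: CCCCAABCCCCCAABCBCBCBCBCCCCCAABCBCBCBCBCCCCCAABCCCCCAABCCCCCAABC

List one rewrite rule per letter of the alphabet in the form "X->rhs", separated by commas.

  step 1 ⇒ step 2: CCBCBCCC ⇒ BC·BC·AA·BC·AA·BC·BC·BC
    B ↦ AA
    C ↦ BC
  step 0 ⇒ step 1: ACCA ⇒ CC·BC·BC·CC
    A ↦ CC

A->CC, B->AA, C->BC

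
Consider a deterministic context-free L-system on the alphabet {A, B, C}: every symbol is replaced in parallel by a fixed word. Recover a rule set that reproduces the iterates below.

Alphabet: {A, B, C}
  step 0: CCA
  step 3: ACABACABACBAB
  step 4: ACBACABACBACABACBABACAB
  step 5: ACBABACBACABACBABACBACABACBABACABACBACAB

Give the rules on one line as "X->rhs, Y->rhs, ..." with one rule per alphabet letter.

  step 4 ⇒ step 5: ACBACABACBACABACBABACAB ⇒ AC·B·AB·AC·B·AC·AB·AC·B·AB·AC·B·AC·AB·AC·B·AB·AC·AB·AC·B·AC·AB
    A ↦ AC
    B ↦ AB
    C ↦ B

A->AC, B->AB, C->B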